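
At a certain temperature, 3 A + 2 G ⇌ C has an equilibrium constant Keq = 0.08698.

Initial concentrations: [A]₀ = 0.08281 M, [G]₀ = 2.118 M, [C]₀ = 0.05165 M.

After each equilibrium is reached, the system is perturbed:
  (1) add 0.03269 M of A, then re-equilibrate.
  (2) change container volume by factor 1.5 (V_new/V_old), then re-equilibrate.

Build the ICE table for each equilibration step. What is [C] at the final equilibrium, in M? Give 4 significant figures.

Q₀ = 20.28 vs Keq = 0.08698 ⇒ Q>K, reverse
Step 1:
                   A          G          C
  Initial    0.08281      2.118    0.05165
  Change      0.1407     0.0938    -0.0469
  Equil       0.2235      2.212   0.004751
  solve Keq expr → x = -0.0469; check Q = 0.08698
Then add 0.03269 M of A.
Step 2:
                   A          G          C
  Initial     0.2562      2.212   0.004751
  Change   -0.005734  -0.003823   0.001911
  Equil       0.2505      2.208   0.006662
  solve Keq expr → x = 0.001911; check Q = 0.08698
Then change container volume by factor 1.5 (V_new/V_old).
Step 3:
                   A          G          C
  Initial      0.167      1.472   0.004442
  Change     0.01015   0.006769  -0.003385
  Equil       0.1771      1.479   0.001057
  solve Keq expr → x = -0.003385; check Q = 0.08698

[C]_eq = 0.001057 M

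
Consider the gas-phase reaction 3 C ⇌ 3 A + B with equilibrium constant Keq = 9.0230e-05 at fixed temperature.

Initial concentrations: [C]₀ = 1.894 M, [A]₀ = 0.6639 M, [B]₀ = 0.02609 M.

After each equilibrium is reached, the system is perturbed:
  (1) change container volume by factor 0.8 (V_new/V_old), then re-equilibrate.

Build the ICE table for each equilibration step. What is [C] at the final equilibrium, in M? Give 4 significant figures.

Q₀ = 0.001124 vs Keq = 9.0230e-05 ⇒ Q>K, reverse
Step 1:
                    C           A           B
  init          1.894      0.6639     0.02609
  Δ           0.06857    -0.06857    -0.02286
  eq            1.963      0.5953    0.003233
  solve Keq expr → x = -0.02286; check Q = 9.0230e-05
Then change container volume by factor 0.8 (V_new/V_old).
Step 2:
                    C           A           B
  init          2.453      0.7442    0.004041
  Δ          0.002306   -0.002306 -7.6871e-04
  eq            2.456      0.7419    0.003272
  solve Keq expr → x = -7.6871e-04; check Q = 9.0230e-05

[C]_eq = 2.456 M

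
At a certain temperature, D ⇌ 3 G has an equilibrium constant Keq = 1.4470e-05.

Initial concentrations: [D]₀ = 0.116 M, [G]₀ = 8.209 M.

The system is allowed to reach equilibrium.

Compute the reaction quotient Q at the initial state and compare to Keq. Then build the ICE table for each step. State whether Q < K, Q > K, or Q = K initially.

Q₀ = 4769; Q > K (proceeds reverse)

Q₀ = 4769 vs Keq = 1.4470e-05 ⇒ Q>K, reverse
Step 1:
                   D          G
  Initial      0.116      8.209
  Change       2.725     -8.174
  Equil        2.841    0.03451
  solve Keq expr → x = -2.725; check Q = 1.4470e-05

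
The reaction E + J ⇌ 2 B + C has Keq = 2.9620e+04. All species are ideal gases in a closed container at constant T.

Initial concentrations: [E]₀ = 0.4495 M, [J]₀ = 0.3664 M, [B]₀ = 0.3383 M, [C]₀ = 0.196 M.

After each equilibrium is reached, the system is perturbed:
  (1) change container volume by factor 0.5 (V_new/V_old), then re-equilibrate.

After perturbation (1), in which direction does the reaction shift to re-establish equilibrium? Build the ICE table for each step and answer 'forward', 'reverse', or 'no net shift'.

Q₀ = 0.1362 vs Keq = 2.9620e+04 ⇒ Q<K, forward
Step 1:
                    E           J           B           C
  Initial      0.4495      0.3664      0.3383       0.196
  Change      -0.3661     -0.3661      0.7323      0.3661
  Equil       0.08336  2.6094e-04       1.071      0.5621
  solve Keq expr → x = 0.3661; check Q = 2.9620e+04
Then change container volume by factor 0.5 (V_new/V_old).
Step 2:
                    E           J           B           C
  Initial      0.1667  5.2187e-04       2.141       1.124
  Change   5.1716e-04  5.1716e-04   -0.001034 -5.1716e-04
  Equil        0.1672    0.001039        2.14       1.124
  solve Keq expr → x = -5.1716e-04; check Q = 2.9620e+04

Direction: reverse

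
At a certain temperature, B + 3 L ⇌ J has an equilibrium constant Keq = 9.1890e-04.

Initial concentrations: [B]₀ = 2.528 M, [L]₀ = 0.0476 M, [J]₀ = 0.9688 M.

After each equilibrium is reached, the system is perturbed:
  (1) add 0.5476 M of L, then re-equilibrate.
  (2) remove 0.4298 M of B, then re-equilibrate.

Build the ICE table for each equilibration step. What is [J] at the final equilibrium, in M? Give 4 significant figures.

Q₀ = 3553 vs Keq = 9.1890e-04 ⇒ Q>K, reverse
Step 1:
                   B          L          J
  Initial      2.528     0.0476     0.9688
  Change      0.9028      2.708    -0.9028
  Equil        3.431      2.756    0.06599
  solve Keq expr → x = -0.9028; check Q = 9.1890e-04
Then add 0.5476 M of L.
Step 2:
                   B          L          J
  Initial      3.431      3.304    0.06599
  Change    -0.03585    -0.1076    0.03585
  Equil        3.395      3.196     0.1018
  solve Keq expr → x = 0.03585; check Q = 9.1890e-04
Then remove 0.4298 M of B.
Step 3:
                   B          L          J
  Initial      2.965      3.196     0.1018
  Change     0.01004    0.03013   -0.01004
  Equil        2.975      3.226     0.0918
  solve Keq expr → x = -0.01004; check Q = 9.1890e-04

[J]_eq = 0.0918 M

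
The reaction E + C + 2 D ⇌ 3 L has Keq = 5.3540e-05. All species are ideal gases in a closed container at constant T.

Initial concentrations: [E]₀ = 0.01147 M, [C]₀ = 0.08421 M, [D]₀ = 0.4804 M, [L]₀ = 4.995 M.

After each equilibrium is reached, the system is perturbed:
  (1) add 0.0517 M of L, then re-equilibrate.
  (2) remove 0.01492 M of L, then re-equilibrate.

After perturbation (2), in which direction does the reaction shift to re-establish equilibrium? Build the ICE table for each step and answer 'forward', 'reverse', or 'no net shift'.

Direction: forward

Q₀ = 5.5908e+05 vs Keq = 5.3540e-05 ⇒ Q>K, reverse
Step 1:
                    E           C           D           L
  init        0.01147     0.08421      0.4804       4.995
  Δ             1.623       1.623       3.245      -4.868
  eq            1.634       1.707       3.725      0.1275
  solve Keq expr → x = -1.623; check Q = 5.3540e-05
Then add 0.0517 M of L.
Step 2:
                    E           C           D           L
  init          1.634       1.707       3.725      0.1792
  Δ            0.0167      0.0167     0.03339    -0.05009
  eq            1.651       1.723       3.759      0.1291
  solve Keq expr → x = -0.0167; check Q = 5.3540e-05
Then remove 0.01492 M of L.
Step 3:
                    E           C           D           L
  init          1.651       1.723       3.759      0.1142
  Δ         -0.004818   -0.004818   -0.009636     0.01445
  eq            1.646       1.719       3.749      0.1286
  solve Keq expr → x = 0.004818; check Q = 5.3540e-05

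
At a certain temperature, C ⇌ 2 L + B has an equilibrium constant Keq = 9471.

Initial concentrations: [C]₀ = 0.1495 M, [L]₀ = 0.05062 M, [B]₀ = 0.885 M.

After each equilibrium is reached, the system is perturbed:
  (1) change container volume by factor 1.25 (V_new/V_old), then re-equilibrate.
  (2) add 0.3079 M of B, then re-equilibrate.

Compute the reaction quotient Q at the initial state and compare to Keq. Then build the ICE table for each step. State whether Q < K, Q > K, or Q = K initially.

Q₀ = 0.01517; Q < K (proceeds forward)

Q₀ = 0.01517 vs Keq = 9471 ⇒ Q<K, forward
Step 1:
                    C           L           B
  I            0.1495     0.05062       0.885
  C           -0.1495       0.299      0.1495
  E        1.3349e-05      0.3496       1.034
  solve Keq expr → x = 0.1495; check Q = 9471
Then change container volume by factor 1.25 (V_new/V_old).
Step 2:
                    C           L           B
  I        1.0679e-05      0.2797      0.8276
  C       -3.8442e-06  7.6883e-06  3.8442e-06
  E        6.8352e-06      0.2797      0.8276
  solve Keq expr → x = 3.8442e-06; check Q = 9471
Then add 0.3079 M of B.
Step 3:
                    C           L           B
  I        6.8352e-06      0.2797       1.135
  C        2.5426e-06 -5.0852e-06 -2.5426e-06
  E        9.3778e-06      0.2797       1.135
  solve Keq expr → x = -2.5426e-06; check Q = 9471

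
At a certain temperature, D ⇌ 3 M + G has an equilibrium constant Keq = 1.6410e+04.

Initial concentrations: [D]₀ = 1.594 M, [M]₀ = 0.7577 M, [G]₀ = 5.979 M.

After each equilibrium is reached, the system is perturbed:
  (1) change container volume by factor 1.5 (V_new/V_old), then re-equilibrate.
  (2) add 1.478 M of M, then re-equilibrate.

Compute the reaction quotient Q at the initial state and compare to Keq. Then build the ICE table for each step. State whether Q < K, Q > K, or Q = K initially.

Q₀ = 1.632; Q < K (proceeds forward)

Q₀ = 1.632 vs Keq = 1.6410e+04 ⇒ Q<K, forward
Step 1:
                   D          M          G
  Initial      1.594     0.7577      5.979
  Change      -1.525      4.574      1.525
  Equil      0.06931      5.332      7.504
  solve Keq expr → x = 1.525; check Q = 1.6410e+04
Then change container volume by factor 1.5 (V_new/V_old).
Step 2:
                   D          M          G
  Initial    0.04621      3.555      5.002
  Change    -0.03131    0.09392    0.03131
  Equil       0.0149      3.648      5.034
  solve Keq expr → x = 0.03131; check Q = 1.6410e+04
Then add 1.478 M of M.
Step 3:
                   D          M          G
  Initial     0.0149      5.126      5.034
  Change     0.02449   -0.07346   -0.02449
  Equil      0.03938      5.053      5.009
  solve Keq expr → x = -0.02449; check Q = 1.6410e+04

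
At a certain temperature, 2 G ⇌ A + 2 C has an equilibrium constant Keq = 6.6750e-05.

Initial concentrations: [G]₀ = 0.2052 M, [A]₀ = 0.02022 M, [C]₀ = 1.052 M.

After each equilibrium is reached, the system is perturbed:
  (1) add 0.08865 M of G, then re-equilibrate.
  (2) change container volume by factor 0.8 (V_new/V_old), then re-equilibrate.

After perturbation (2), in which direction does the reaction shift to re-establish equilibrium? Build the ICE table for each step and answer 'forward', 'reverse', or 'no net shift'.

Direction: reverse

Q₀ = 0.5314 vs Keq = 6.6750e-05 ⇒ Q>K, reverse
Step 1:
                    G           A           C
  init         0.2052     0.02022       1.052
  Δ           0.04043    -0.02022    -0.04043
  eq           0.2456  3.9358e-06       1.012
  solve Keq expr → x = -0.02022; check Q = 6.6750e-05
Then add 0.08865 M of G.
Step 2:
                    G           A           C
  init         0.3343  3.9358e-06       1.012
  Δ       -6.7063e-06  3.3532e-06  6.7063e-06
  eq           0.3343  7.2889e-06       1.012
  solve Keq expr → x = 3.3532e-06; check Q = 6.6750e-05
Then change container volume by factor 0.8 (V_new/V_old).
Step 3:
                    G           A           C
  init         0.4178  9.1112e-06       1.264
  Δ        3.6441e-06 -1.8221e-06 -3.6441e-06
  eq           0.4178  7.2891e-06       1.264
  solve Keq expr → x = -1.8221e-06; check Q = 6.6750e-05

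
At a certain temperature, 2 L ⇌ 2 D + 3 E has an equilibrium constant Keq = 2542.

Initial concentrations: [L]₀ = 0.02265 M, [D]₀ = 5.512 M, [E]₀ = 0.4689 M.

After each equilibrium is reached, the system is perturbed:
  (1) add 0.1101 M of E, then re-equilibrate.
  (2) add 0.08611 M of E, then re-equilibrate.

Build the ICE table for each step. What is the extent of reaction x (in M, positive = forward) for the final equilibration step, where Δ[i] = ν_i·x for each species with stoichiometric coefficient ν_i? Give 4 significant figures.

Q₀ = 6106 vs Keq = 2542 ⇒ Q>K, reverse
Step 1:
                    L           D           E
  init        0.02265       5.512      0.4689
  Δ           0.01062    -0.01062    -0.01592
  eq          0.03327       5.501       0.453
  solve Keq expr → x = -0.005308; check Q = 2542
Then add 0.1101 M of E.
Step 2:
                    L           D           E
  init        0.03327       5.501      0.5631
  Δ           0.01078    -0.01078    -0.01617
  eq          0.04405       5.491      0.5469
  solve Keq expr → x = -0.00539; check Q = 2542
Then add 0.08611 M of E.
Step 3:
                    L           D           E
  init        0.04405       5.491       0.633
  Δ          0.008975   -0.008975    -0.01346
  eq          0.05302       5.482      0.6196
  solve Keq expr → x = -0.004487; check Q = 2542

x = -0.004487 M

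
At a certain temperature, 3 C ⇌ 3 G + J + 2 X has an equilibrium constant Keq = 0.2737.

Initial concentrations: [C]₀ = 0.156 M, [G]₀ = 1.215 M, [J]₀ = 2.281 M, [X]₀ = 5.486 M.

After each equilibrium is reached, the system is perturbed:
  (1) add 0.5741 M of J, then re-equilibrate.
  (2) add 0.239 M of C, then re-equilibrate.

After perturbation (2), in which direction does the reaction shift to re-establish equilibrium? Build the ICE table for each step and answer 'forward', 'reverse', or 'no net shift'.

Direction: forward

Q₀ = 3.2433e+04 vs Keq = 0.2737 ⇒ Q>K, reverse
Step 1:
                    C           G           J           X
  I             0.156       1.215       2.281       5.486
  C             1.004      -1.004     -0.3345     -0.6691
  E              1.16      0.2114       1.946       4.817
  solve Keq expr → x = -0.3345; check Q = 0.2737
Then add 0.5741 M of J.
Step 2:
                    C           G           J           X
  I              1.16      0.2114       2.521       4.817
  C           0.01462    -0.01462   -0.004872   -0.009743
  E             1.174      0.1968       2.516       4.807
  solve Keq expr → x = -0.004872; check Q = 0.2737
Then add 0.239 M of C.
Step 3:
                    C           G           J           X
  I             1.413      0.1968       2.516       4.807
  C          -0.03341     0.03341     0.01114     0.02227
  E              1.38      0.2302       2.527       4.829
  solve Keq expr → x = 0.01114; check Q = 0.2737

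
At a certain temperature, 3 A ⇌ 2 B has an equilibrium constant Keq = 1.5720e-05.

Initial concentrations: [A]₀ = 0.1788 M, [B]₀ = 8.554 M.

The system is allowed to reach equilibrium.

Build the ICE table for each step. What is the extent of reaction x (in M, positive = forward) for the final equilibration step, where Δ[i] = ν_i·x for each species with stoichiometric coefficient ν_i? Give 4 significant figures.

x = -4.187 M

Q₀ = 1.2801e+04 vs Keq = 1.5720e-05 ⇒ Q>K, reverse
Step 1:
                   A          B
  I           0.1788      8.554
  C            12.56     -8.374
  E            12.74     0.1803
  solve Keq expr → x = -4.187; check Q = 1.5720e-05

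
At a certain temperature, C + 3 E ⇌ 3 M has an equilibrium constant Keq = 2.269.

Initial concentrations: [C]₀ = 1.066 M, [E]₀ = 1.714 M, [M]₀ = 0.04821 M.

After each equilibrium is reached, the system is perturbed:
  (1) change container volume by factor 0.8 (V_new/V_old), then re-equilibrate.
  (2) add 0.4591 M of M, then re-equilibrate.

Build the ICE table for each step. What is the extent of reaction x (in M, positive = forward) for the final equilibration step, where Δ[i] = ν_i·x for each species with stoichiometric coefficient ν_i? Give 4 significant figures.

Q₀ = 2.0875e-05 vs Keq = 2.269 ⇒ Q<K, forward
Step 1:
                    C           E           M
  I             1.066       1.714     0.04821
  C           -0.3043      -0.913       0.913
  E            0.7617       0.801      0.9612
  solve Keq expr → x = 0.3043; check Q = 2.269
Then change container volume by factor 0.8 (V_new/V_old).
Step 2:
                    C           E           M
  I            0.9521       1.001       1.202
  C          -0.01268    -0.03804     0.03804
  E            0.9394      0.9632        1.24
  solve Keq expr → x = 0.01268; check Q = 2.269
Then add 0.4591 M of M.
Step 3:
                    C           E           M
  I            0.9394      0.9632       1.699
  C           0.06225      0.1868     -0.1868
  E             1.002        1.15       1.512
  solve Keq expr → x = -0.06225; check Q = 2.269

x = -0.06225 M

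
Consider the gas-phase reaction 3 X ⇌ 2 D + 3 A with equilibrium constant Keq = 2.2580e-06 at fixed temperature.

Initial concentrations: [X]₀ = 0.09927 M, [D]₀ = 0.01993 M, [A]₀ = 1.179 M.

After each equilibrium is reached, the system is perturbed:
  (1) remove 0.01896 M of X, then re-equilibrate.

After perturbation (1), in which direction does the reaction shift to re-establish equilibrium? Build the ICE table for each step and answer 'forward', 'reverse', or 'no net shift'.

Q₀ = 0.6654 vs Keq = 2.2580e-06 ⇒ Q>K, reverse
Step 1:
                    X           D           A
  I           0.09927     0.01993       1.179
  C           0.02981    -0.01987    -0.02981
  E            0.1291  5.6567e-05       1.149
  solve Keq expr → x = -0.009937; check Q = 2.2580e-06
Then remove 0.01896 M of X.
Step 2:
                    X           D           A
  I            0.1101  5.6567e-05       1.149
  C        1.7973e-05 -1.1982e-05 -1.7973e-05
  E            0.1101  4.4585e-05       1.149
  solve Keq expr → x = -5.9909e-06; check Q = 2.2580e-06

Direction: reverse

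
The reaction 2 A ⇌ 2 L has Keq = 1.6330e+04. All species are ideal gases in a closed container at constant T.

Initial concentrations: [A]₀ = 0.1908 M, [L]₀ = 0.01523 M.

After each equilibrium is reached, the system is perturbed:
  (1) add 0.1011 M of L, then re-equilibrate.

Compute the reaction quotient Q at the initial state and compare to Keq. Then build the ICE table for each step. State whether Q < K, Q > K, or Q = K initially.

Q₀ = 0.006372; Q < K (proceeds forward)

Q₀ = 0.006372 vs Keq = 1.6330e+04 ⇒ Q<K, forward
Step 1:
                  A         L
  Initial    0.1908   0.01523
  Change    -0.1892    0.1892
  Equil      0.0016    0.2044
  solve Keq expr → x = 0.0946; check Q = 1.6330e+04
Then add 0.1011 M of L.
Step 2:
                  A         L
  Initial    0.0016    0.3055
  Change  7.8501e-04 -7.8501e-04
  Equil    0.002385    0.3047
  solve Keq expr → x = -3.9250e-04; check Q = 1.6330e+04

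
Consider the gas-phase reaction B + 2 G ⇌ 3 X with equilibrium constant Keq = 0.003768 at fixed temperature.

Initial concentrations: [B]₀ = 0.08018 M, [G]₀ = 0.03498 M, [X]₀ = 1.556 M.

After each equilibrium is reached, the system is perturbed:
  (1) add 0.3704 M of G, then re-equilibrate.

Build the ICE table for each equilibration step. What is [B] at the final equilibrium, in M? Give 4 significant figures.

Q₀ = 3.8399e+04 vs Keq = 0.003768 ⇒ Q>K, reverse
Step 1:
                    B           G           X
  init        0.08018     0.03498       1.556
  Δ            0.4764      0.9527      -1.429
  eq           0.5565      0.9877      0.1269
  solve Keq expr → x = -0.4764; check Q = 0.003768
Then add 0.3704 M of G.
Step 2:
                    B           G           X
  init         0.5565       1.358      0.1269
  Δ         -0.009244    -0.01849     0.02773
  eq           0.5473        1.34      0.1547
  solve Keq expr → x = 0.009244; check Q = 0.003768

[B]_eq = 0.5473 M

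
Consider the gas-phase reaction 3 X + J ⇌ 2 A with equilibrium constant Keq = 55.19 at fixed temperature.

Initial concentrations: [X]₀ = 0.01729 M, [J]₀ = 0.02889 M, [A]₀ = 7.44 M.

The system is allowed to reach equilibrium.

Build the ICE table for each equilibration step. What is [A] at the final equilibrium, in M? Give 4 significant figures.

[A]_eq = 6.634 M

Q₀ = 3.7069e+08 vs Keq = 55.19 ⇒ Q>K, reverse
Step 1:
                   X          J          A
  I          0.01729    0.02889       7.44
  C            1.209     0.4031    -0.8062
  E            1.227      0.432      6.634
  solve Keq expr → x = -0.4031; check Q = 55.19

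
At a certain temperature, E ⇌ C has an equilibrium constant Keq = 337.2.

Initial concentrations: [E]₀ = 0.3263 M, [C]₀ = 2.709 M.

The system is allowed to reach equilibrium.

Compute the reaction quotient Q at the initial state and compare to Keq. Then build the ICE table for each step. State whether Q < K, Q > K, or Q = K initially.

Q₀ = 8.302 vs Keq = 337.2 ⇒ Q<K, forward
Step 1:
                    E           C
  init         0.3263       2.709
  Δ           -0.3173      0.3173
  eq         0.008975       3.026
  solve Keq expr → x = 0.3173; check Q = 337.2

Q₀ = 8.302; Q < K (proceeds forward)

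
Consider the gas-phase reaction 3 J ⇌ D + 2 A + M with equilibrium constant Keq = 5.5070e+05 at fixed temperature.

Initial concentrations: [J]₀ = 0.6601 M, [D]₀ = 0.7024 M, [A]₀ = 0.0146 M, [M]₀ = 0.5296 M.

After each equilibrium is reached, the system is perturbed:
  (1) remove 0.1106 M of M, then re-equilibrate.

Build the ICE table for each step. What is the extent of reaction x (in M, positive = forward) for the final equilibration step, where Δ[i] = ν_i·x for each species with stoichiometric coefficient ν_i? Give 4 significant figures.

x = 1.0880e-04 M

Q₀ = 2.7568e-04 vs Keq = 5.5070e+05 ⇒ Q<K, forward
Step 1:
                  J         D         A         M
  Initial    0.6601    0.7024    0.0146    0.5296
  Change    -0.6538    0.2179    0.4358    0.2179
  Equil    0.006329    0.9203    0.4504    0.7475
  solve Keq expr → x = 0.2179; check Q = 5.5070e+05
Then remove 0.1106 M of M.
Step 2:
                  J         D         A         M
  Initial  0.006329    0.9203    0.4504    0.6369
  Change  -3.2641e-04 1.0880e-04 2.1761e-04 1.0880e-04
  Equil    0.006002    0.9204    0.4507     0.637
  solve Keq expr → x = 1.0880e-04; check Q = 5.5070e+05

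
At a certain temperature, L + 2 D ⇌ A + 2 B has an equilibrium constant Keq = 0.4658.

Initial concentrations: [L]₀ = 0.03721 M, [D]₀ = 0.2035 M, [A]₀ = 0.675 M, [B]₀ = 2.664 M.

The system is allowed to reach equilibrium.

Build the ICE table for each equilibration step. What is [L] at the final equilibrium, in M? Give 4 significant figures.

[L]_eq = 0.5585 M

Q₀ = 3109 vs Keq = 0.4658 ⇒ Q>K, reverse
Step 1:
                   L          D          A          B
  I          0.03721     0.2035      0.675      2.664
  C           0.5213      1.043    -0.5213     -1.043
  E           0.5585      1.246     0.1537      1.621
  solve Keq expr → x = -0.5213; check Q = 0.4658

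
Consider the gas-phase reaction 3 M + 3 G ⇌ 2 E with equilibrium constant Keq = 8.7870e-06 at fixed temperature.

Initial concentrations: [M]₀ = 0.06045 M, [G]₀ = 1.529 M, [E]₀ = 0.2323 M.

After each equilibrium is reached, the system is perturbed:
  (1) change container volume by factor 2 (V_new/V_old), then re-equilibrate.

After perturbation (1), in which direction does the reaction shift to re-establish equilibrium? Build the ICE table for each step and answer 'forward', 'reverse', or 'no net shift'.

Direction: reverse

Q₀ = 68.34 vs Keq = 8.7870e-06 ⇒ Q>K, reverse
Step 1:
                    M           G           E
  Initial     0.06045       1.529      0.2323
  Change       0.3455      0.3455     -0.2303
  Equil        0.4059       1.874    0.001968
  solve Keq expr → x = -0.1152; check Q = 8.7870e-06
Then change container volume by factor 2 (V_new/V_old).
Step 2:
                    M           G           E
  Initial       0.203      0.9372  9.8384e-04
  Change     0.001103    0.001103 -7.3543e-04
  Equil        0.2041      0.9384  2.4841e-04
  solve Keq expr → x = -3.6772e-04; check Q = 8.7870e-06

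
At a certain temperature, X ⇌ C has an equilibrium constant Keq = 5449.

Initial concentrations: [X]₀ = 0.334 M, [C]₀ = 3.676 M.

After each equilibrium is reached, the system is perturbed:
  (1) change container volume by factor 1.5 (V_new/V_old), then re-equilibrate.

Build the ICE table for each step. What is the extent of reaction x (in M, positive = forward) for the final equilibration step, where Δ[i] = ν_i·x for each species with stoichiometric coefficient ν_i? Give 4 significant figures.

Q₀ = 11.01 vs Keq = 5449 ⇒ Q<K, forward
Step 1:
                  X         C
  init        0.334     3.676
  Δ         -0.3333    0.3333
  eq      7.3578e-04     4.009
  solve Keq expr → x = 0.3333; check Q = 5449
Then change container volume by factor 1.5 (V_new/V_old).
Step 2:
                  X         C
  init    4.9052e-04     2.673
  Δ               0         0
  eq      4.9052e-04     2.673
  solve Keq expr → x = 0; check Q = 5449

x = 0 M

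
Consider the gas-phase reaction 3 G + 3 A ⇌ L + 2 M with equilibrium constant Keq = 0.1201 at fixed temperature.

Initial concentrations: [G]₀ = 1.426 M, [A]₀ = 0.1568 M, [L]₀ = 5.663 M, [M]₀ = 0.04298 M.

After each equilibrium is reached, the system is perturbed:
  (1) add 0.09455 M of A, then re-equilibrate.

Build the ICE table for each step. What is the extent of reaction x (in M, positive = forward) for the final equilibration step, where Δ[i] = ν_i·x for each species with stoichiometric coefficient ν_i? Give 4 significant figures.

x = 0.006515 M

Q₀ = 0.9358 vs Keq = 0.1201 ⇒ Q>K, reverse
Step 1:
                  G         A         L         M
  init        1.426    0.1568     5.663   0.04298
  Δ         0.03269   0.03269   -0.0109   -0.0218
  eq          1.459    0.1895     5.652   0.02118
  solve Keq expr → x = -0.0109; check Q = 0.1201
Then add 0.09455 M of A.
Step 2:
                  G         A         L         M
  init        1.459     0.284     5.652   0.02118
  Δ        -0.01955  -0.01955  0.006515   0.01303
  eq          1.439    0.2645     5.659   0.03421
  solve Keq expr → x = 0.006515; check Q = 0.1201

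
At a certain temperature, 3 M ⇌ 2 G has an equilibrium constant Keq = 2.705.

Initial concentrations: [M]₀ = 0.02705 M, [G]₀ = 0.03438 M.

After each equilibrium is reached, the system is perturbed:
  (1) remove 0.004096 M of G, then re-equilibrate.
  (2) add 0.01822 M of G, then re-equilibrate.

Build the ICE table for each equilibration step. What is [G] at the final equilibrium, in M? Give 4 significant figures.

Q₀ = 59.72 vs Keq = 2.705 ⇒ Q>K, reverse
Step 1:
                  M         G
  init      0.02705   0.03438
  Δ         0.02352  -0.01568
  eq        0.05057    0.0187
  solve Keq expr → x = -0.007839; check Q = 2.705
Then remove 0.004096 M of G.
Step 2:
                  M         G
  init      0.05057   0.01461
  Δ       -0.003379  0.002253
  eq        0.04719   0.01686
  solve Keq expr → x = 0.001126; check Q = 2.705
Then add 0.01822 M of G.
Step 3:
                  M         G
  init      0.04719   0.03508
  Δ         0.01467 -0.009778
  eq        0.06185    0.0253
  solve Keq expr → x = -0.004889; check Q = 2.705

[G]_eq = 0.0253 M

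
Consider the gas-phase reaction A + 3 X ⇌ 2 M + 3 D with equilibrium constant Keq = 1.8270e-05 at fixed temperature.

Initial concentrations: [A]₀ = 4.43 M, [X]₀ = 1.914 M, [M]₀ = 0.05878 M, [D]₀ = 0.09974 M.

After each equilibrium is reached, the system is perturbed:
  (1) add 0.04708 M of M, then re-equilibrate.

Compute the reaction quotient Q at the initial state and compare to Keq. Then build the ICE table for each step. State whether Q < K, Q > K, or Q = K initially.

Q₀ = 1.1037e-07 vs Keq = 1.8270e-05 ⇒ Q<K, forward
Step 1:
                    A           X           M           D
  init           4.43       1.914     0.05878     0.09974
  Δ           -0.0517     -0.1551      0.1034      0.1551
  eq            4.378       1.759      0.1622      0.2548
  solve Keq expr → x = 0.0517; check Q = 1.8270e-05
Then add 0.04708 M of M.
Step 2:
                    A           X           M           D
  init          4.378       1.759      0.2093      0.2548
  Δ          0.008176     0.02453    -0.01635    -0.02453
  eq            4.386       1.783      0.1929      0.2303
  solve Keq expr → x = -0.008176; check Q = 1.8270e-05

Q₀ = 1.1037e-07; Q < K (proceeds forward)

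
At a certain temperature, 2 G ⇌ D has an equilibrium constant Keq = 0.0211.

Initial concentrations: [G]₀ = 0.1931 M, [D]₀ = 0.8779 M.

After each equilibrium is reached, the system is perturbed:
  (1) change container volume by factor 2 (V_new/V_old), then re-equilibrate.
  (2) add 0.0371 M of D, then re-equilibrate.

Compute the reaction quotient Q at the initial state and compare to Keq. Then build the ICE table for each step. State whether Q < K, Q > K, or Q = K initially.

Q₀ = 23.54; Q > K (proceeds reverse)

Q₀ = 23.54 vs Keq = 0.0211 ⇒ Q>K, reverse
Step 1:
                  G         D
  Initial    0.1931    0.8779
  Change      1.617   -0.8087
  Equil       1.811   0.06917
  solve Keq expr → x = -0.8087; check Q = 0.0211
Then change container volume by factor 2 (V_new/V_old).
Step 2:
                  G         D
  Initial    0.9053   0.03458
  Change    0.03209  -0.01604
  Equil      0.9374   0.01854
  solve Keq expr → x = -0.01604; check Q = 0.0211
Then add 0.0371 M of D.
Step 3:
                  G         D
  Initial    0.9374   0.05564
  Change    0.06858  -0.03429
  Equil       1.006   0.02135
  solve Keq expr → x = -0.03429; check Q = 0.0211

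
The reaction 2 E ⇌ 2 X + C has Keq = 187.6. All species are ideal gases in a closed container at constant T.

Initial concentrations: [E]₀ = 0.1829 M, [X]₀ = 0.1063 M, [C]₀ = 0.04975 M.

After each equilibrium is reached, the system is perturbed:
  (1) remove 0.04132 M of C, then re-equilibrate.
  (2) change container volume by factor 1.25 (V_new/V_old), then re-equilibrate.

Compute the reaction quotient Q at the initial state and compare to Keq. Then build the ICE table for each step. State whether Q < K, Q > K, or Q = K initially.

Q₀ = 0.0168; Q < K (proceeds forward)

Q₀ = 0.0168 vs Keq = 187.6 ⇒ Q<K, forward
Step 1:
                  E         X         C
  Initial    0.1829    0.1063   0.04975
  Change    -0.1753    0.1753   0.08764
  Equil     0.00762    0.2816    0.1374
  solve Keq expr → x = 0.08764; check Q = 187.6
Then remove 0.04132 M of C.
Step 2:
                  E         X         C
  Initial   0.00762    0.2816   0.09607
  Change  -0.001201  0.001201 6.0047e-04
  Equil    0.006419    0.2828   0.09667
  solve Keq expr → x = 6.0047e-04; check Q = 187.6
Then change container volume by factor 1.25 (V_new/V_old).
Step 3:
                  E         X         C
  Initial  0.005135    0.2262   0.07734
  Change  -5.2373e-04 5.2373e-04 2.6187e-04
  Equil    0.004612    0.2267    0.0776
  solve Keq expr → x = 2.6187e-04; check Q = 187.6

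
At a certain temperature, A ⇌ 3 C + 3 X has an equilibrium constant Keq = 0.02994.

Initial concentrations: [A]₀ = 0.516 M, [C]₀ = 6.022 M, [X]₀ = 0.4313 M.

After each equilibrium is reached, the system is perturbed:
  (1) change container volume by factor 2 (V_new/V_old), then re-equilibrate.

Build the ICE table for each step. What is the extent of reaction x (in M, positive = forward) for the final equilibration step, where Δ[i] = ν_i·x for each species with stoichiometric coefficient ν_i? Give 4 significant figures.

x = 0.01638 M

Q₀ = 33.96 vs Keq = 0.02994 ⇒ Q>K, reverse
Step 1:
                   A          C          X
  init         0.516      6.022     0.4313
  Δ           0.1279    -0.3837    -0.3837
  eq          0.6439      5.638    0.04756
  solve Keq expr → x = -0.1279; check Q = 0.02994
Then change container volume by factor 2 (V_new/V_old).
Step 2:
                   A          C          X
  init         0.322      2.819    0.02378
  Δ         -0.01638    0.04914    0.04914
  eq          0.3056      2.868    0.07292
  solve Keq expr → x = 0.01638; check Q = 0.02994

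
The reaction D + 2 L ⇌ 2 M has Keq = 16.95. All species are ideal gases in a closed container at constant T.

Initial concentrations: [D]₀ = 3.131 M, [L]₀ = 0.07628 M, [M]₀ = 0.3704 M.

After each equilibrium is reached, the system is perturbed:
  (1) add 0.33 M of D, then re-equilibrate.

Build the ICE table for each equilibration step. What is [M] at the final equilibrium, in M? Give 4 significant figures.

[M]_eq = 0.395 M

Q₀ = 7.531 vs Keq = 16.95 ⇒ Q<K, forward
Step 1:
                   D          L          M
  I            3.131    0.07628     0.3704
  C         -0.01114   -0.02228    0.02228
  E             3.12      0.054     0.3927
  solve Keq expr → x = 0.01114; check Q = 16.95
Then add 0.33 M of D.
Step 2:
                   D          L          M
  I             3.45      0.054     0.3927
  C        -0.001167  -0.002334   0.002334
  E            3.449    0.05167      0.395
  solve Keq expr → x = 0.001167; check Q = 16.95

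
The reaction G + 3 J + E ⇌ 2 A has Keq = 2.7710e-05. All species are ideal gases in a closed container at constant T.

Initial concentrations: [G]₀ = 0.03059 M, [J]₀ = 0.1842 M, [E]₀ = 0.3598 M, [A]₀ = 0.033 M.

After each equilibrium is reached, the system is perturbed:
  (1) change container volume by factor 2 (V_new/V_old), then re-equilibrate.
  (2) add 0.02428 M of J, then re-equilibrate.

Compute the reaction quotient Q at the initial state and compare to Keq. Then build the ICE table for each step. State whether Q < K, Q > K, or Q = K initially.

Q₀ = 15.83 vs Keq = 2.7710e-05 ⇒ Q>K, reverse
Step 1:
                  G         J         E         A
  init      0.03059    0.1842    0.3598     0.033
  Δ         0.01646   0.04938   0.01646  -0.03292
  eq        0.04705    0.2336    0.3763 7.9068e-05
  solve Keq expr → x = -0.01646; check Q = 2.7710e-05
Then change container volume by factor 2 (V_new/V_old).
Step 2:
                  G         J         E         A
  init      0.02353    0.1168    0.1881 3.9534e-05
  Δ       1.2773e-05 3.8318e-05 1.2773e-05 -2.5546e-05
  eq        0.02354    0.1168    0.1881 1.3989e-05
  solve Keq expr → x = -1.2773e-05; check Q = 2.7710e-05
Then add 0.02428 M of J.
Step 3:
                  G         J         E         A
  init      0.02354    0.1411    0.1881 1.3989e-05
  Δ       -2.2888e-06 -6.8665e-06 -2.2888e-06 4.5777e-06
  eq        0.02354    0.1411    0.1881 1.8566e-05
  solve Keq expr → x = 2.2888e-06; check Q = 2.7710e-05

Q₀ = 15.83; Q > K (proceeds reverse)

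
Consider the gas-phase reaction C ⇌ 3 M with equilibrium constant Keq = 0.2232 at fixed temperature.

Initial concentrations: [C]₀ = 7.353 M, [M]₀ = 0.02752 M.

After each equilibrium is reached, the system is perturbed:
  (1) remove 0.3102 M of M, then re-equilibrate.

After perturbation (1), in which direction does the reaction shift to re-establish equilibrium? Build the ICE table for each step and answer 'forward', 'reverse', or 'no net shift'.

Direction: forward

Q₀ = 2.8345e-06 vs Keq = 0.2232 ⇒ Q<K, forward
Step 1:
                   C          M
  init         7.353    0.02752
  Δ          -0.3772      1.132
  eq           6.976      1.159
  solve Keq expr → x = 0.3772; check Q = 0.2232
Then remove 0.3102 M of M.
Step 2:
                   C          M
  init         6.976     0.8488
  Δ          -0.1015     0.3046
  eq           6.874      1.153
  solve Keq expr → x = 0.1015; check Q = 0.2232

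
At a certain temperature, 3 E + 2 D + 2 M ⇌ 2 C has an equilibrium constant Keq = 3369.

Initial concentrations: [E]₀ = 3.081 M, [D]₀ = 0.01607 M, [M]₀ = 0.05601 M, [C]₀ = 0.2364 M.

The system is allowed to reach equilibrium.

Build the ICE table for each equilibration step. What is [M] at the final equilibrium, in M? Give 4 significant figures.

[M]_eq = 0.05402 M

Q₀ = 2359 vs Keq = 3369 ⇒ Q<K, forward
Step 1:
                    E           D           M           C
  init          3.081     0.01607     0.05601      0.2364
  Δ         -0.002986   -0.001991   -0.001991    0.001991
  eq            3.078     0.01408     0.05402      0.2384
  solve Keq expr → x = 9.9531e-04; check Q = 3369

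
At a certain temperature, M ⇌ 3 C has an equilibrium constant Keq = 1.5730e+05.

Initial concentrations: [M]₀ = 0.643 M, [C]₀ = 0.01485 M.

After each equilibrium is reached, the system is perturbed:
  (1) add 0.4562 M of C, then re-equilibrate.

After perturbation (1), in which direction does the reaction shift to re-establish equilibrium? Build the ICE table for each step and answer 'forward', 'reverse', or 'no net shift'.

Q₀ = 5.0929e-06 vs Keq = 1.5730e+05 ⇒ Q<K, forward
Step 1:
                    M           C
  Initial       0.643     0.01485
  Change       -0.643       1.929
  Equil    4.6684e-05       1.944
  solve Keq expr → x = 0.643; check Q = 1.5730e+05
Then add 0.4562 M of C.
Step 2:
                    M           C
  Initial  4.6684e-05         2.4
  Change   4.1176e-05 -1.2353e-04
  Equil    8.7860e-05         2.4
  solve Keq expr → x = -4.1176e-05; check Q = 1.5730e+05

Direction: reverse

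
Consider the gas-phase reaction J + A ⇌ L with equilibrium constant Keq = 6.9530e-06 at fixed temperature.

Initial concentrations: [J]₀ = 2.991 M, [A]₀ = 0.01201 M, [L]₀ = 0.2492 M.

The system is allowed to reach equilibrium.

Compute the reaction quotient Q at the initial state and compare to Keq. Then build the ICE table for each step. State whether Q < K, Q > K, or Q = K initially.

Q₀ = 6.937; Q > K (proceeds reverse)

Q₀ = 6.937 vs Keq = 6.9530e-06 ⇒ Q>K, reverse
Step 1:
                   J          A          L
  I            2.991    0.01201     0.2492
  C           0.2492     0.2492    -0.2492
  E             3.24     0.2612 5.8847e-06
  solve Keq expr → x = -0.2492; check Q = 6.9530e-06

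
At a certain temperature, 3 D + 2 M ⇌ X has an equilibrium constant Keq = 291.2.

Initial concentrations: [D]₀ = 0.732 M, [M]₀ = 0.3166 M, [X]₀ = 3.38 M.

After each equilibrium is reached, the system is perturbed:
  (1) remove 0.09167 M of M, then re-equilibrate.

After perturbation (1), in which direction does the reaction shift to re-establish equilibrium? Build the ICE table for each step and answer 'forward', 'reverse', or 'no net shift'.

Direction: reverse

Q₀ = 85.97 vs Keq = 291.2 ⇒ Q<K, forward
Step 1:
                  D         M         X
  Initial     0.732    0.3166      3.38
  Change    -0.1282   -0.0855   0.04275
  Equil      0.6038    0.2311     3.423
  solve Keq expr → x = 0.04275; check Q = 291.2
Then remove 0.09167 M of M.
Step 2:
                  D         M         X
  Initial    0.6038    0.1394     3.423
  Change    0.07839   0.05226  -0.02613
  Equil      0.6821    0.1917     3.397
  solve Keq expr → x = -0.02613; check Q = 291.2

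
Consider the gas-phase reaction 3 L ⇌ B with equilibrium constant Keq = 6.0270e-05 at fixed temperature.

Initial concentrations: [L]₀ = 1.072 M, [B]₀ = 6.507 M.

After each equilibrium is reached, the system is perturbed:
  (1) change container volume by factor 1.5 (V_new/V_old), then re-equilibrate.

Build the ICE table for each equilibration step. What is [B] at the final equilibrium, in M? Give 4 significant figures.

[B]_eq = 0.1419 M

Q₀ = 5.282 vs Keq = 6.0270e-05 ⇒ Q>K, reverse
Step 1:
                  L         B
  I           1.072     6.507
  C           18.22    -6.074
  E           19.29    0.4329
  solve Keq expr → x = -6.074; check Q = 6.0270e-05
Then change container volume by factor 1.5 (V_new/V_old).
Step 2:
                  L         B
  I           12.86    0.2886
  C          0.4401   -0.1467
  E            13.3    0.1419
  solve Keq expr → x = -0.1467; check Q = 6.0270e-05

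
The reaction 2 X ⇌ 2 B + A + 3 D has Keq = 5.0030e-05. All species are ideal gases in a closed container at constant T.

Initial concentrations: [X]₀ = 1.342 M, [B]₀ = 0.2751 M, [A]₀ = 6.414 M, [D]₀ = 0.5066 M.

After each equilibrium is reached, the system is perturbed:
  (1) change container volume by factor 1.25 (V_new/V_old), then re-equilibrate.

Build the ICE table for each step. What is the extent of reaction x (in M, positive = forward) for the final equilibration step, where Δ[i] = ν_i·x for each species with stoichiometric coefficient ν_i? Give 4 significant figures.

x = 0.006433 M

Q₀ = 0.03504 vs Keq = 5.0030e-05 ⇒ Q>K, reverse
Step 1:
                    X           B           A           D
  I             1.342      0.2751       6.414      0.5066
  C            0.2176     -0.2176     -0.1088     -0.3265
  E              1.56     0.05746       6.305      0.1801
  solve Keq expr → x = -0.1088; check Q = 5.0030e-05
Then change container volume by factor 1.25 (V_new/V_old).
Step 2:
                    X           B           A           D
  I             1.248     0.04597       5.044      0.1441
  C          -0.01287     0.01287    0.006433      0.0193
  E             1.235     0.05883       5.051      0.1634
  solve Keq expr → x = 0.006433; check Q = 5.0030e-05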